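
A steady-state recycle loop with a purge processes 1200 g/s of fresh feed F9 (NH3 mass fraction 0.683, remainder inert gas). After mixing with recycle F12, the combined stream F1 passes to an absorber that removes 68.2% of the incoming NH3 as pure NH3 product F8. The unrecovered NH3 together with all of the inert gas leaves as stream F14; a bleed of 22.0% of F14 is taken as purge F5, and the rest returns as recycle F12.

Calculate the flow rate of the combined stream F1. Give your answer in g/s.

inert gas enters only via F9 and leaves only via the purge: 1200×0.317 = 0.220×(inert gas in F14), and the absorber passes all inert gas, so inert gas in F1 = inert gas in F14 = 1729.1 g/s.
NH3 in F1: m_A = 1200×0.683 + (1−0.220)·(1−0.682)·m_A, so m_A = 819.6/0.7520 = 1090 g/s.
F1 = 1090 + 1729.1 = 2819 g/s.

2819 g/s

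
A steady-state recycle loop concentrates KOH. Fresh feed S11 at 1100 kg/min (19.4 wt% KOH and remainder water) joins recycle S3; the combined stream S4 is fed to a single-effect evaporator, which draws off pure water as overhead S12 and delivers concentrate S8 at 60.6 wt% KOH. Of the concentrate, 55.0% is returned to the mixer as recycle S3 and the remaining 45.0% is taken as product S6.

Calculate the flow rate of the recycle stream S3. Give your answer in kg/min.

Overall KOH balance (none leaves overhead): KOH in fresh feed = KOH in product, i.e. 1100×0.194 = (1−0.550)·S8·0.606.
S8 = 213.4/(0.606×0.450) = 782.54 kg/min.
Recycle S3 = 0.550×782.54 = 430.4 kg/min.

430.4 kg/min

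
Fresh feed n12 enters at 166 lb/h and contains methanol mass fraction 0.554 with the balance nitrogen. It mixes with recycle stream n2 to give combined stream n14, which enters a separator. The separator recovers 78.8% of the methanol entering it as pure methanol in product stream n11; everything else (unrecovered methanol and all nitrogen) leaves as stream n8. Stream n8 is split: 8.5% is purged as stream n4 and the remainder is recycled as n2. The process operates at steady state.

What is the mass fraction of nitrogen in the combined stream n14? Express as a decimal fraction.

0.884

nitrogen enters only via n12 and leaves only via the purge: 166×0.446 = 0.085×(nitrogen in n8), and the separator passes all nitrogen, so nitrogen in n14 = nitrogen in n8 = 871.01 lb/h.
methanol in n14: m_A = 166×0.554 + (1−0.085)·(1−0.788)·m_A, so m_A = 91.964/0.8060 = 114.1 lb/h.
n14 = 114.1 + 871.01 = 985.11 lb/h.
nitrogen fraction in n14 = 871.01/985.11 = 0.884.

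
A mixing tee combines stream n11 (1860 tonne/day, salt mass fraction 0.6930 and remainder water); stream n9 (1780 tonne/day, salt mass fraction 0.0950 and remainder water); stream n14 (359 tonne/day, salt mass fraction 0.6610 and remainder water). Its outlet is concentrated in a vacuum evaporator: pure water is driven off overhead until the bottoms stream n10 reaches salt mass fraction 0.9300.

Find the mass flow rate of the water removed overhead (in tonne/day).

2176 tonne/day

salt entering = 1860×0.693 + 1780×0.095 + 359×0.661 = 1695.4 tonne/day.
All salt reports to n10, so n10 = 1695.4/0.930 = 1823 tonne/day.
Total feed = 3999 tonne/day; overhead = 3999 − 1823 = 2176 tonne/day.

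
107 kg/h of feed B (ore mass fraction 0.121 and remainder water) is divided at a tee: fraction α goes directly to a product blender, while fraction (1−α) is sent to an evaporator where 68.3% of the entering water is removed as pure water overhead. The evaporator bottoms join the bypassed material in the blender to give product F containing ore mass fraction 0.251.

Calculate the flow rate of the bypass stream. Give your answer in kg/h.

14.69 kg/h

All 107×0.121 = 12.947 kg/h of ore reaches F, so F = 12.947/0.251 = 51.582 kg/h and vapour = 55.418 kg/h.
The evaporator receives (1−α)·107 of feed at 0.879 water and removes 0.683 of that water:
0.683×0.879×(1−α)×107 = 55.418
(1−α) = 55.418/64.238 = 0.8627;  α = 0.1373.
Bypass flow = 0.1373×107 = 14.691 kg/h.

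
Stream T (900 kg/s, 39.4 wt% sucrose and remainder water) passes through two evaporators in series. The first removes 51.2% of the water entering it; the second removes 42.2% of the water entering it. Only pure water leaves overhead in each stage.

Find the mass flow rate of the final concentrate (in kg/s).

508.4 kg/s

water in feed = 900×0.606 = 545.4 kg/s.
After stage 1: water left = (1−0.512)×545.4 = 266.16; stream total = 620.76 kg/s.
After stage 2: water left = (1−0.422)×266.16 = 153.84; final concentrate = 508.44 kg/s.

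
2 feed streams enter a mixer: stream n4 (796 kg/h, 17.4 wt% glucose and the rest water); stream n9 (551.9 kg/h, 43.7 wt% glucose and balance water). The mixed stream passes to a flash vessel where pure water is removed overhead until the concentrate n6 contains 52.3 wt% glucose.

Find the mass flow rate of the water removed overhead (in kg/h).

621.9 kg/h

glucose entering = 796×0.174 + 551.9×0.437 = 379.68 kg/h.
All glucose reports to n6, so n6 = 379.68/0.523 = 725.97 kg/h.
Total feed = 1347.9 kg/h; overhead = 1347.9 − 725.97 = 621.93 kg/h.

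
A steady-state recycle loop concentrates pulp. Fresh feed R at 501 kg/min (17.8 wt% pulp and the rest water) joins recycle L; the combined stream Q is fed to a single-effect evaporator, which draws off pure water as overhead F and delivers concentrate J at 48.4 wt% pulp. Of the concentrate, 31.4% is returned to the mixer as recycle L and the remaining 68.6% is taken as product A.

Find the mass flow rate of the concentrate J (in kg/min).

268.6 kg/min

Overall pulp balance (none leaves overhead): pulp in fresh feed = pulp in product, i.e. 501×0.178 = (1−0.314)·J·0.484.
J = 89.178/(0.484×0.686) = 268.59 kg/min.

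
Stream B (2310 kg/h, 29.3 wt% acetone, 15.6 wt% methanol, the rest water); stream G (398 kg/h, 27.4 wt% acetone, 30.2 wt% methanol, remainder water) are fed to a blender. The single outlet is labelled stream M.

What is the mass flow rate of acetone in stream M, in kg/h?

785.9 kg/h

acetone out = acetone in = 2310×0.293 + 398×0.274 = 785.88 kg/h.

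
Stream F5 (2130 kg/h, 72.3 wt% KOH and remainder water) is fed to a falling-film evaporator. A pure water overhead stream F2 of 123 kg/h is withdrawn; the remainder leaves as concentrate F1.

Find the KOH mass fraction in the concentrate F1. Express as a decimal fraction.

0.767

KOH is not removed: 2130×0.723 = 1540 kg/h of KOH enters F1.
Concentrate = 2130 − 123 = 2007 kg/h.
Mass fraction = 1540/2007 = 0.767.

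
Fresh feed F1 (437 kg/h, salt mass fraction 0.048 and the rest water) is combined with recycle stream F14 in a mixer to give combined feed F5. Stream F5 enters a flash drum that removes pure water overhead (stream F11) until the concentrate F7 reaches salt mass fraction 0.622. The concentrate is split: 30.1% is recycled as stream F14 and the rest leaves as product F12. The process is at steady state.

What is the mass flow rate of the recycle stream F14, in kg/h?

14.52 kg/h

Overall salt balance (none leaves overhead): salt in fresh feed = salt in product, i.e. 437×0.048 = (1−0.301)·F7·0.622.
F7 = 20.976/(0.622×0.699) = 48.245 kg/h.
Recycle F14 = 0.301×48.245 = 14.522 kg/h.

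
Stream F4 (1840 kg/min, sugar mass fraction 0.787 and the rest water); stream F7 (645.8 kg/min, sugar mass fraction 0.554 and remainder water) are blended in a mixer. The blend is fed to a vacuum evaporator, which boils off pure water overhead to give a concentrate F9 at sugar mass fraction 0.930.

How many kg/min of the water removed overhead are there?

544 kg/min

sugar entering = 1840×0.787 + 645.8×0.554 = 1805.9 kg/min.
All sugar reports to F9, so F9 = 1805.9/0.930 = 1941.8 kg/min.
Total feed = 2485.8 kg/min; overhead = 2485.8 − 1941.8 = 544.02 kg/min.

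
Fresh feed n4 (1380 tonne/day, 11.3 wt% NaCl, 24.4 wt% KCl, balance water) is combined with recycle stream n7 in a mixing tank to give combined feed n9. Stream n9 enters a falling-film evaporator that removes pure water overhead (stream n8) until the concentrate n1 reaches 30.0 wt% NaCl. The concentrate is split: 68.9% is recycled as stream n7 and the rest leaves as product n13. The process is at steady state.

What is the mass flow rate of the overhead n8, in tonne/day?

860.2 tonne/day

Overall NaCl balance (none leaves overhead): NaCl in fresh feed = NaCl in product, i.e. 1380×0.113 = (1−0.689)·n1·0.300.
n1 = 155.94/(0.300×0.311) = 1671.4 tonne/day.
Recycle n7 = 0.689×1671.4 = 1151.6 tonne/day.
Combined feed n9 = 1380 + 1151.6 = 2531.6 tonne/day.
Overhead n8 = n9 − n1 = 2531.6 − 1671.4 = 860.2 tonne/day.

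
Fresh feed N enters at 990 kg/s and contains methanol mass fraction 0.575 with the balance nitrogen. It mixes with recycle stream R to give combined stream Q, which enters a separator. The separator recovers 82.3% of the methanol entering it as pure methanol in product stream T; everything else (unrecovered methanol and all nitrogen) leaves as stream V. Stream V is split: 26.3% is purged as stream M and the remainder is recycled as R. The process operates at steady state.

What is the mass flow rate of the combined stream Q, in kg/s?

nitrogen enters only via N and leaves only via the purge: 990×0.425 = 0.263×(nitrogen in V), and the separator passes all nitrogen, so nitrogen in Q = nitrogen in V = 1599.8 kg/s.
methanol in Q: m_A = 990×0.575 + (1−0.263)·(1−0.823)·m_A, so m_A = 569.25/0.8696 = 654.65 kg/s.
Q = 654.65 + 1599.8 = 2254.5 kg/s.

2254 kg/s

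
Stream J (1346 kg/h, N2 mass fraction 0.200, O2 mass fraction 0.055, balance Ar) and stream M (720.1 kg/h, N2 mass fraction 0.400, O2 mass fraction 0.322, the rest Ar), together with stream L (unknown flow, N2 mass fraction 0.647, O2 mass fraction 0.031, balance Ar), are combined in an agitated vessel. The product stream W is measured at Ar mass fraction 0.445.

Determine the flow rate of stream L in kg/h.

Let L be the unknown flow. Total out = 2066.1 + L.
Ar balance: 1203 + 0.322·L = 0.445·(2066.1 + L)
(0.322 − 0.445)·L = 0.445×2066.1 − 1203 = -283.54
L = -283.54 / -0.123 = 2305.2 kg/h

2305 kg/h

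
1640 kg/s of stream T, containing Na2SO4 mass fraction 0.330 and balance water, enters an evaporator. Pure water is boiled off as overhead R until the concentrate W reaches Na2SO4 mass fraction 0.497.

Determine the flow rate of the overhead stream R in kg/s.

551.1 kg/s

Na2SO4 is conserved: 1640×0.330 = 541.2 kg/s all reports to the concentrate.
Concentrate = 541.2/(target fraction) = 1088.9 kg/s.
Overhead = 1640 − 1088.9 = 551.07 kg/s.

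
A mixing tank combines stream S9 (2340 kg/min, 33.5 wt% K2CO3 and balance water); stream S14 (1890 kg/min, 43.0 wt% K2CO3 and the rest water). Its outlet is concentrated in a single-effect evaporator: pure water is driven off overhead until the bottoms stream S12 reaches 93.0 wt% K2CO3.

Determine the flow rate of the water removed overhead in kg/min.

K2CO3 entering = 2340×0.335 + 1890×0.430 = 1596.6 kg/min.
All K2CO3 reports to S12, so S12 = 1596.6/0.930 = 1716.8 kg/min.
Total feed = 4230 kg/min; overhead = 4230 − 1716.8 = 2513.2 kg/min.

2513 kg/min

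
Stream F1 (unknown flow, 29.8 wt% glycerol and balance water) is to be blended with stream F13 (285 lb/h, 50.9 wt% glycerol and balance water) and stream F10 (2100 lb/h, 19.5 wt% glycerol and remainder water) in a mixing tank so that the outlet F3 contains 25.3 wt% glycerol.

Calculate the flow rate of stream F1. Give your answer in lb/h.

Let F1 be the unknown flow. Total out = 2385 + F1.
glycerol balance: 554.57 + 0.298·F1 = 0.253·(2385 + F1)
(0.298 − 0.253)·F1 = 0.253×2385 − 554.57 = 48.84
F1 = 48.84 / 0.045 = 1085.3 lb/h

1085 lb/h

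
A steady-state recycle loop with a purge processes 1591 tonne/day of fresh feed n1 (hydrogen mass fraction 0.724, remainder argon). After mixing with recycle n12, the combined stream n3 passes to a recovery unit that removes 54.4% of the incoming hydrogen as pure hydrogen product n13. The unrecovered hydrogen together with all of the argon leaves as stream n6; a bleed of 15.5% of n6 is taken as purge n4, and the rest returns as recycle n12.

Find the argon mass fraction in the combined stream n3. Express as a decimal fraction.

0.602

argon enters only via n1 and leaves only via the purge: 1591×0.276 = 0.155×(argon in n6), and the recovery unit passes all argon, so argon in n3 = argon in n6 = 2833 tonne/day.
hydrogen in n3: m_A = 1591×0.724 + (1−0.155)·(1−0.544)·m_A, so m_A = 1151.9/0.6147 = 1874 tonne/day.
n3 = 1874 + 2833 = 4707 tonne/day.
argon fraction in n3 = 2833/4707 = 0.602.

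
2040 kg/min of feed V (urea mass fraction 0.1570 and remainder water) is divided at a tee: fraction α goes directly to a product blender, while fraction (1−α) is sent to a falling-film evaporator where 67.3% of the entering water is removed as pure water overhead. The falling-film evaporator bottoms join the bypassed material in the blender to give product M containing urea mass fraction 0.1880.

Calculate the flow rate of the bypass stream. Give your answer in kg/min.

All 2040×0.157 = 320.28 kg/min of urea reaches M, so M = 320.28/0.188 = 1703.6 kg/min and vapour = 336.38 kg/min.
The evaporator receives (1−α)·2040 of feed at 0.843 water and removes 0.673 of that water:
0.673×0.843×(1−α)×2040 = 336.38
(1−α) = 336.38/1157.4 = 0.2906;  α = 0.7094.
Bypass flow = 0.7094×2040 = 1447.1 kg/min.

1447 kg/min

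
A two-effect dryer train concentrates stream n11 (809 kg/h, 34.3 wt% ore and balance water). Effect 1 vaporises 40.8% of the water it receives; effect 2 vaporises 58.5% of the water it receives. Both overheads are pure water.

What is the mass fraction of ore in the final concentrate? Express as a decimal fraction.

0.680

water in feed = 809×0.657 = 531.51 kg/h.
After stage 1: water left = (1−0.408)×531.51 = 314.66; stream total = 592.14 kg/h.
After stage 2: water left = (1−0.585)×314.66 = 130.58; final concentrate = 408.07 kg/h.
ore fraction = 277.49/408.07 = 0.680.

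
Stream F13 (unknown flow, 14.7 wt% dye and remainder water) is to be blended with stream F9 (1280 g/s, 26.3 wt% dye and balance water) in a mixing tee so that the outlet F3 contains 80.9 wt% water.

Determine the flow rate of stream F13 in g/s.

2095 g/s

Let F13 be the unknown flow. Total out = 1280 + F13.
water balance: 943.36 + 0.853·F13 = 0.809·(1280 + F13)
(0.853 − 0.809)·F13 = 0.809×1280 − 943.36 = 92.16
F13 = 92.16 / 0.044 = 2094.5 g/s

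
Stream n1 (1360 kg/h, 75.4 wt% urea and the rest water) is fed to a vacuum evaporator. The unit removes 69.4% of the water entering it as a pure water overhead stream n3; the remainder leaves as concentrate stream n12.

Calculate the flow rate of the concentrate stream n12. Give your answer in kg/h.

1128 kg/h

water entering = 1360×0.246 = 334.56 kg/h; overhead removed = 0.694×334.56 = 232.18 kg/h.
Concentrate = 1360 − 232.18 = 1127.8 kg/h.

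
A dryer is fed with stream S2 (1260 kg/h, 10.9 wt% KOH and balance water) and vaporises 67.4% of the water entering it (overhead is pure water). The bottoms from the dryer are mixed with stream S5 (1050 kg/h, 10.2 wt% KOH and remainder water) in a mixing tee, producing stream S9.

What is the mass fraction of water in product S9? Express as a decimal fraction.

Vapour removed = 0.674×0.891×1260 = 756.67 kg/h; concentrate = 503.33 kg/h.
water reaching the mixer = 365.99 (from concentrate) + 1050×0.898 = 1308.9 kg/h.
Product flow = 503.33 + 1050 = 1553.3 kg/h; water fraction = 0.8426.

0.8426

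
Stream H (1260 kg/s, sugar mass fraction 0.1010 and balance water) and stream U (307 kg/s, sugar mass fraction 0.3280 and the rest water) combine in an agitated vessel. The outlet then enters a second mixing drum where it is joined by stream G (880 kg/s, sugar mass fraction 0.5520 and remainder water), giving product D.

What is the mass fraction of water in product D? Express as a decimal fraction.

0.7083

Overall, product flow = 2447 kg/s.
water in = 1260×0.899 + 307×0.672 + 880×0.448 = 1733.3 kg/s.
water fraction in D = 0.7083.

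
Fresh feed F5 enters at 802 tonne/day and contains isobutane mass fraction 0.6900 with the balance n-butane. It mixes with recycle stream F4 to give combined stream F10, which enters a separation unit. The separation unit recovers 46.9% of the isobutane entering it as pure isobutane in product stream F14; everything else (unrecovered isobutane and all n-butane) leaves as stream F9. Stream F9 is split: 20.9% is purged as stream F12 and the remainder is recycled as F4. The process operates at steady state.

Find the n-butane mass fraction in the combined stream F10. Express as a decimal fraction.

0.5549

n-butane enters only via F5 and leaves only via the purge: 802×0.310 = 0.209×(n-butane in F9), and the separation unit passes all n-butane, so n-butane in F10 = n-butane in F9 = 1189.6 tonne/day.
isobutane in F10: m_A = 802×0.690 + (1−0.209)·(1−0.469)·m_A, so m_A = 553.38/0.5800 = 954.14 tonne/day.
F10 = 954.14 + 1189.6 = 2143.7 tonne/day.
n-butane fraction in F10 = 1189.6/2143.7 = 0.5549.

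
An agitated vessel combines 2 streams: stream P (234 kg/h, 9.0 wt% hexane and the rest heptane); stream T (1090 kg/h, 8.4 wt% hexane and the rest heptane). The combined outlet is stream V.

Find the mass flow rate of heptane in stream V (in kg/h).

1211 kg/h

heptane out = heptane in = 234×0.910 + 1090×0.916 = 1211.4 kg/h.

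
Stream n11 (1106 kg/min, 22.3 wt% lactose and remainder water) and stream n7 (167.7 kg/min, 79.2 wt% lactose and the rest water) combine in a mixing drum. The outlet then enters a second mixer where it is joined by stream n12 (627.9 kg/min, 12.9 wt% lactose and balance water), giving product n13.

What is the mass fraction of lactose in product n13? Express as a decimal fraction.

Overall, product flow = 1901.6 kg/min.
lactose in = 1106×0.223 + 167.7×0.792 + 627.9×0.129 = 460.46 kg/min.
lactose fraction in n13 = 0.2421.

0.2421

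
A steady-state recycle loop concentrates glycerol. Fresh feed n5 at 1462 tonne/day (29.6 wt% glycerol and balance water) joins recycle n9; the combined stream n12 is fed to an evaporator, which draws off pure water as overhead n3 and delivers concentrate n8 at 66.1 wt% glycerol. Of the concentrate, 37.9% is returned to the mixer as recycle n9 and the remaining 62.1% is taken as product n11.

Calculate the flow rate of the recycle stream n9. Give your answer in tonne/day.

Overall glycerol balance (none leaves overhead): glycerol in fresh feed = glycerol in product, i.e. 1462×0.296 = (1−0.379)·n8·0.661.
n8 = 432.75/(0.661×0.621) = 1054.3 tonne/day.
Recycle n9 = 0.379×1054.3 = 399.56 tonne/day.

399.6 tonne/day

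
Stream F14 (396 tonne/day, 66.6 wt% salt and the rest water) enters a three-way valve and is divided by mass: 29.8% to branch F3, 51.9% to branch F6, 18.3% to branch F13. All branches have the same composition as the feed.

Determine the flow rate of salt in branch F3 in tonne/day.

Branch F3 total = 0.298×396 = 118.01 tonne/day.
salt in F3 = 0.666×118.01 = 78.593 tonne/day.

78.59 tonne/day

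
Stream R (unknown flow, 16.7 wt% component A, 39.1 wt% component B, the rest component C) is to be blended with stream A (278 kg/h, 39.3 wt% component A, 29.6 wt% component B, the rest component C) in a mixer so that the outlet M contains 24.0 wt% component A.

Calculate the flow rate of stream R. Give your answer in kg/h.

582.7 kg/h

Let R be the unknown flow. Total out = 278 + R.
component A balance: 109.25 + 0.167·R = 0.240·(278 + R)
(0.167 − 0.240)·R = 0.240×278 − 109.25 = -42.534
R = -42.534 / -0.073 = 582.66 kg/h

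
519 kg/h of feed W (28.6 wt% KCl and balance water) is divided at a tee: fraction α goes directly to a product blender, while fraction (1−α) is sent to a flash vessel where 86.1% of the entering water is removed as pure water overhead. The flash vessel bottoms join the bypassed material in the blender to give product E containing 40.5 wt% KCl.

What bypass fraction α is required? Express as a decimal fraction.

All 519×0.286 = 148.43 kg/h of KCl reaches E, so E = 148.43/0.405 = 366.5 kg/h and vapour = 152.5 kg/h.
The evaporator receives (1−α)·519 of feed at 0.714 water and removes 0.861 of that water:
0.861×0.714×(1−α)×519 = 152.5
(1−α) = 152.5/319.06 = 0.4780;  α = 0.5220.

0.522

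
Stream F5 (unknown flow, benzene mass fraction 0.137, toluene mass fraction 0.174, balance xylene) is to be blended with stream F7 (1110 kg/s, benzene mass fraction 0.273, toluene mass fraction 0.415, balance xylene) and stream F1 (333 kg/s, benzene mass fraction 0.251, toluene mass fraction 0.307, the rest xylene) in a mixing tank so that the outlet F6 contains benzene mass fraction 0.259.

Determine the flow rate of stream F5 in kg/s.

105.5 kg/s

Let F5 be the unknown flow. Total out = 1443 + F5.
benzene balance: 386.61 + 0.137·F5 = 0.259·(1443 + F5)
(0.137 − 0.259)·F5 = 0.259×1443 − 386.61 = -12.876
F5 = -12.876 / -0.122 = 105.54 kg/s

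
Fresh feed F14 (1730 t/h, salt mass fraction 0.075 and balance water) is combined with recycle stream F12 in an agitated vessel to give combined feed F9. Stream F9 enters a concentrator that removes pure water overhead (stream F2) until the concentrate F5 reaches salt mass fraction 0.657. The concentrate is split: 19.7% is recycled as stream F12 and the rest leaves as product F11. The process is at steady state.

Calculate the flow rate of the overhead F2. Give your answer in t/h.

Overall salt balance (none leaves overhead): salt in fresh feed = salt in product, i.e. 1730×0.075 = (1−0.197)·F5·0.657.
F5 = 129.75/(0.657×0.803) = 245.94 t/h.
Recycle F12 = 0.197×245.94 = 48.45 t/h.
Combined feed F9 = 1730 + 48.45 = 1778.4 t/h.
Overhead F2 = F9 − F5 = 1778.4 − 245.94 = 1532.5 t/h.

1533 t/h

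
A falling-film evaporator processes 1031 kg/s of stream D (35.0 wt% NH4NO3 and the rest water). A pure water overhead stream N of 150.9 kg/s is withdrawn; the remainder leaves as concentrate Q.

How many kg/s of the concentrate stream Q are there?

880.1 kg/s

Concentrate = 1031 − 150.9 = 880.1 kg/s.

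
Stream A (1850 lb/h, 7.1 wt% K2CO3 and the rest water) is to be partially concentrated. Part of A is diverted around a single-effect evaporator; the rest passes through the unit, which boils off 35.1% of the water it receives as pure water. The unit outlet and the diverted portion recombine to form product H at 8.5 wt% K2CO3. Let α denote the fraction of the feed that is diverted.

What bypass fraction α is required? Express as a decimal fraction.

All 1850×0.071 = 131.35 lb/h of K2CO3 reaches H, so H = 131.35/0.085 = 1545.3 lb/h and vapour = 304.71 lb/h.
The evaporator receives (1−α)·1850 of feed at 0.929 water and removes 0.351 of that water:
0.351×0.929×(1−α)×1850 = 304.71
(1−α) = 304.71/603.25 = 0.5051;  α = 0.4949.

0.495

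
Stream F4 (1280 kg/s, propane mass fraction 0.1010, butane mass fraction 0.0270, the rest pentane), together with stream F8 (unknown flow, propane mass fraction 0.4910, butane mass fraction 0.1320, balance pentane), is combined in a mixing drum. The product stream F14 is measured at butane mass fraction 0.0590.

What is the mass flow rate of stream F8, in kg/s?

Let F8 be the unknown flow. Total out = 1280 + F8.
butane balance: 34.56 + 0.132·F8 = 0.059·(1280 + F8)
(0.132 − 0.059)·F8 = 0.059×1280 − 34.56 = 40.96
F8 = 40.96 / 0.073 = 561.1 kg/s

561.1 kg/s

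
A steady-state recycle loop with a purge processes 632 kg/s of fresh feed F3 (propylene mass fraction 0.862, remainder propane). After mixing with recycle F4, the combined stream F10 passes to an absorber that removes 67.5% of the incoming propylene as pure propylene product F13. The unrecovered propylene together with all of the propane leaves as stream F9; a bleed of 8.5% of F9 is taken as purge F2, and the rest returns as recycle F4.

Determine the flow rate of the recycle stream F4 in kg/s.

1169 kg/s

propane enters only via F3 and leaves only via the purge: 632×0.138 = 0.085×(propane in F9), and the absorber passes all propane, so propane in F10 = propane in F9 = 1026.1 kg/s.
propylene in F10: m_A = 632×0.862 + (1−0.085)·(1−0.675)·m_A, so m_A = 544.78/0.7026 = 775.36 kg/s.
F9 = (1−0.675)×775.36 + 1026.1 = 1278.1 kg/s.
Recycle F4 = (1−0.085)×1278.1 = 1169.4 kg/s.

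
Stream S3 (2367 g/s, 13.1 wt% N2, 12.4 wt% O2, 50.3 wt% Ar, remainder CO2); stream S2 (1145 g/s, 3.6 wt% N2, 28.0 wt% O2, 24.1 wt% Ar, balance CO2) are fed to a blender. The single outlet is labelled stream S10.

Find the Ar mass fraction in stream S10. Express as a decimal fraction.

Total flow out = 2367 + 1145 = 3512 g/s.
Ar in = 2367×0.503 + 1145×0.241 = 1466.5 g/s.
Ar mass fraction in S10 = 1466.5/3512 = 0.418.

0.418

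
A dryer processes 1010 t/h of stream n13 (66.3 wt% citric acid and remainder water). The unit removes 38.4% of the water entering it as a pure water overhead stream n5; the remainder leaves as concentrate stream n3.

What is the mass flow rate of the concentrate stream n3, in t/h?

water entering = 1010×0.337 = 340.37 t/h; overhead removed = 0.384×340.37 = 130.7 t/h.
Concentrate = 1010 − 130.7 = 879.3 t/h.

879.3 t/h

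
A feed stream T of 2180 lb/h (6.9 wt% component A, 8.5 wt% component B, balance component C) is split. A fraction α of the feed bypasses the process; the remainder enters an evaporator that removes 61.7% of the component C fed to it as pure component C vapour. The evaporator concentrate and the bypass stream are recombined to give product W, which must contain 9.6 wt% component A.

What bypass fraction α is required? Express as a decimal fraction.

All 2180×0.069 = 150.42 lb/h of component A reaches W, so W = 150.42/0.096 = 1566.9 lb/h and vapour = 613.12 lb/h.
The evaporator receives (1−α)·2180 of feed at 0.846 component C and removes 0.617 of that component C:
0.617×0.846×(1−α)×2180 = 613.12
(1−α) = 613.12/1137.9 = 0.5388;  α = 0.4612.

0.461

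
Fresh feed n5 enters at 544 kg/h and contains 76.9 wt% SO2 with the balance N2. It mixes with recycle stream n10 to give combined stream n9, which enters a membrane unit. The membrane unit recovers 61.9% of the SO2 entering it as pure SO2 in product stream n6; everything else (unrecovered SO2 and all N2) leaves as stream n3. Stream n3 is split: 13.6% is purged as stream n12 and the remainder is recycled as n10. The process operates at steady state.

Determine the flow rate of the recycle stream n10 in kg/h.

1004 kg/h

N2 enters only via n5 and leaves only via the purge: 544×0.231 = 0.136×(N2 in n3), and the membrane unit passes all N2, so N2 in n9 = N2 in n3 = 924 kg/h.
SO2 in n9: m_A = 544×0.769 + (1−0.136)·(1−0.619)·m_A, so m_A = 418.34/0.6708 = 623.62 kg/h.
n3 = (1−0.619)×623.62 + 924 = 1161.6 kg/h.
Recycle n10 = (1−0.136)×1161.6 = 1003.6 kg/h.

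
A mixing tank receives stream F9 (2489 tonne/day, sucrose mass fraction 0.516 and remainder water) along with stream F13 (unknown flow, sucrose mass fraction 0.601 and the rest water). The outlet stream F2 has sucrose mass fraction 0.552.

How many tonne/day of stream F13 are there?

1829 tonne/day

Let F13 be the unknown flow. Total out = 2489 + F13.
sucrose balance: 1284.3 + 0.601·F13 = 0.552·(2489 + F13)
(0.601 − 0.552)·F13 = 0.552×2489 − 1284.3 = 89.604
F13 = 89.604 / 0.049 = 1828.7 tonne/day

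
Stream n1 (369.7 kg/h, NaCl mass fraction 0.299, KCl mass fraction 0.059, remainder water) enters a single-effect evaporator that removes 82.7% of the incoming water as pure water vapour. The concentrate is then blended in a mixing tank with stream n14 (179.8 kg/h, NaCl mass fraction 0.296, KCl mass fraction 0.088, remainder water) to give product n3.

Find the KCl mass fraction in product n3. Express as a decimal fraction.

0.107

Vapour removed = 0.827×0.642×369.7 = 196.29 kg/h; concentrate = 173.41 kg/h.
KCl reaching the mixer = 21.812 (from concentrate) + 179.8×0.088 = 37.635 kg/h.
Product flow = 173.41 + 179.8 = 353.21 kg/h; KCl fraction = 0.107.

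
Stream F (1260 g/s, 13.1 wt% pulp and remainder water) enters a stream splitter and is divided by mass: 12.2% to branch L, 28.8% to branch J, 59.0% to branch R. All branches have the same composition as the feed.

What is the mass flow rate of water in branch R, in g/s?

646 g/s

Branch R total = 0.590×1260 = 743.4 g/s.
water in R = 0.869×743.4 = 646.01 g/s.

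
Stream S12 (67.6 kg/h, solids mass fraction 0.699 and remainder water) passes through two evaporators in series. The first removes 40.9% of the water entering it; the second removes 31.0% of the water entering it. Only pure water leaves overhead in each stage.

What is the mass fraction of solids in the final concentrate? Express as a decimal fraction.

water in feed = 67.6×0.301 = 20.348 kg/h.
After stage 1: water left = (1−0.409)×20.348 = 12.025; stream total = 59.278 kg/h.
After stage 2: water left = (1−0.310)×12.025 = 8.2975; final concentrate = 55.55 kg/h.
solids fraction = 47.252/55.55 = 0.851.

0.851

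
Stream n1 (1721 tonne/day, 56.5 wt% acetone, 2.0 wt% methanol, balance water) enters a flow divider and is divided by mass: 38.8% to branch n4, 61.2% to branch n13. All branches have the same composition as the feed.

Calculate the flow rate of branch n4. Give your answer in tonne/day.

Branch n4 flow = 0.388×1721 = 667.75 tonne/day.

667.7 tonne/day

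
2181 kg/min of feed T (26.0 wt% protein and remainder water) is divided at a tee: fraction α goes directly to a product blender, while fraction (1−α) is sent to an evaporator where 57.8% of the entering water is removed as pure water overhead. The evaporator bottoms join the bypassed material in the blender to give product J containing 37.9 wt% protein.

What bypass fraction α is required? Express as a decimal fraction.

All 2181×0.260 = 567.06 kg/min of protein reaches J, so J = 567.06/0.379 = 1496.2 kg/min and vapour = 684.8 kg/min.
The evaporator receives (1−α)·2181 of feed at 0.740 water and removes 0.578 of that water:
0.578×0.740×(1−α)×2181 = 684.8
(1−α) = 684.8/932.86 = 0.7341;  α = 0.2659.

0.266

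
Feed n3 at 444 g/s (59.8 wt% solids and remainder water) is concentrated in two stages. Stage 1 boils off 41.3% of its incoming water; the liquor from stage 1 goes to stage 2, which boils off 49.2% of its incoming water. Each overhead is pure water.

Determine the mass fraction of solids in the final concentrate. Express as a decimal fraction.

water in feed = 444×0.402 = 178.49 g/s.
After stage 1: water left = (1−0.413)×178.49 = 104.77; stream total = 370.28 g/s.
After stage 2: water left = (1−0.492)×104.77 = 53.224; final concentrate = 318.74 g/s.
solids fraction = 265.51/318.74 = 0.8330.

0.8330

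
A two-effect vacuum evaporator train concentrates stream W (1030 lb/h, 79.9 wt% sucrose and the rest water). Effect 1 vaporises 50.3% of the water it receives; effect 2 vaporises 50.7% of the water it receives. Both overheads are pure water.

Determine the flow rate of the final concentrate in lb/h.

water in feed = 1030×0.201 = 207.03 lb/h.
After stage 1: water left = (1−0.503)×207.03 = 102.89; stream total = 925.86 lb/h.
After stage 2: water left = (1−0.507)×102.89 = 50.727; final concentrate = 873.7 lb/h.

873.7 lb/h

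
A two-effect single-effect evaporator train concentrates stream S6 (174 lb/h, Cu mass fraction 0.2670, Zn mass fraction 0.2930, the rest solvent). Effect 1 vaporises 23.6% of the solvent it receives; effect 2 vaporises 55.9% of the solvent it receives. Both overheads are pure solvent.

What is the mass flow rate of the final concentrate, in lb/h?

solvent in feed = 174×0.440 = 76.56 lb/h.
After stage 1: solvent left = (1−0.236)×76.56 = 58.492; stream total = 155.93 lb/h.
After stage 2: solvent left = (1−0.559)×58.492 = 25.795; final concentrate = 123.23 lb/h.

123.2 lb/h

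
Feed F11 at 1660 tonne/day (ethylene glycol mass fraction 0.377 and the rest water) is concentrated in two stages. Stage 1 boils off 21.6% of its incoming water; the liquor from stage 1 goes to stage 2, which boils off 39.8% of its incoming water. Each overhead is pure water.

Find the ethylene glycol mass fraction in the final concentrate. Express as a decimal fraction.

0.562

water in feed = 1660×0.623 = 1034.2 tonne/day.
After stage 1: water left = (1−0.216)×1034.2 = 810.8; stream total = 1436.6 tonne/day.
After stage 2: water left = (1−0.398)×810.8 = 488.1; final concentrate = 1113.9 tonne/day.
ethylene glycol fraction = 625.82/1113.9 = 0.562.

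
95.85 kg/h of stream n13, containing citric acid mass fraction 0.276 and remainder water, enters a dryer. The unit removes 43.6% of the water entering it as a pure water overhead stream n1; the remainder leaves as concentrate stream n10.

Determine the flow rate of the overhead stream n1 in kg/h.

30.26 kg/h

water entering = 95.85×0.724 = 69.395 kg/h; overhead removed = 0.436×69.395 = 30.256 kg/h.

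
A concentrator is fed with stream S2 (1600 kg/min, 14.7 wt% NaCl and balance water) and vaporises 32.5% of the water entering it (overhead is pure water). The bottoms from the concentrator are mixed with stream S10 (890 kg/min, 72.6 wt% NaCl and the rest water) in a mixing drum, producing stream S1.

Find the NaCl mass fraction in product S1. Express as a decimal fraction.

Vapour removed = 0.325×0.853×1600 = 443.56 kg/min; concentrate = 1156.4 kg/min.
NaCl reaching the mixer = 235.2 (from concentrate) + 890×0.726 = 881.34 kg/min.
Product flow = 1156.4 + 890 = 2046.4 kg/min; NaCl fraction = 0.4307.

0.4307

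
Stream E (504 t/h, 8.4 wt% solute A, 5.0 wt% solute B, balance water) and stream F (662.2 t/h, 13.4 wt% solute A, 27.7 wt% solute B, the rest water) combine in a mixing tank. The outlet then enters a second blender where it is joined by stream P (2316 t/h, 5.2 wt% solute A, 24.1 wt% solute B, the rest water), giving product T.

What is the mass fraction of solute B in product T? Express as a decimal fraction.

0.2202

Overall, product flow = 3482.2 t/h.
solute B in = 504×0.050 + 662.2×0.277 + 2316×0.241 = 766.79 t/h.
solute B fraction in T = 0.2202.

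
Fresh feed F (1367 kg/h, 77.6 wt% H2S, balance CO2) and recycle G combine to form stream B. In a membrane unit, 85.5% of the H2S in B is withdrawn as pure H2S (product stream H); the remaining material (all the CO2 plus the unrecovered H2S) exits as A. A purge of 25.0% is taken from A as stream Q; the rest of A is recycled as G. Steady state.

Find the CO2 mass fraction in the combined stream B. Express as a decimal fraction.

CO2 enters only via F and leaves only via the purge: 1367×0.224 = 0.250×(CO2 in A), and the membrane unit passes all CO2, so CO2 in B = CO2 in A = 1224.8 kg/h.
H2S in B: m_A = 1367×0.776 + (1−0.250)·(1−0.855)·m_A, so m_A = 1060.8/0.8912 = 1190.2 kg/h.
B = 1190.2 + 1224.8 = 2415.1 kg/h.
CO2 fraction in B = 1224.8/2415.1 = 0.507.

0.507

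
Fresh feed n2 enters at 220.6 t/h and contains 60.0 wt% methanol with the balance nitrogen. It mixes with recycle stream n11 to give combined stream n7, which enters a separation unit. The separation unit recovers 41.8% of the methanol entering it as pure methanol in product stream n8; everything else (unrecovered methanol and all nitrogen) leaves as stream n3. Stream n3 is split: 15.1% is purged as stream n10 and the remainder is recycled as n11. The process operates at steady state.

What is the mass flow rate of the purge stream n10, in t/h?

nitrogen enters only via n2 and leaves only via the purge: 220.6×0.400 = 0.151×(nitrogen in n3), and the separation unit passes all nitrogen, so nitrogen in n7 = nitrogen in n3 = 584.37 t/h.
methanol in n7: m_A = 220.6×0.600 + (1−0.151)·(1−0.418)·m_A, so m_A = 132.36/0.5059 = 261.64 t/h.
n3 = (1−0.418)×261.64 + 584.37 = 736.65 t/h.
Purge n10 = 0.151×736.65 = 111.23 t/h.

111.2 t/h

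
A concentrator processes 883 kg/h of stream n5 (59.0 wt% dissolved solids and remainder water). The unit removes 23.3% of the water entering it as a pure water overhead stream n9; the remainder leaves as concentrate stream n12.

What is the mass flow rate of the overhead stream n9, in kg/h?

water entering = 883×0.410 = 362.03 kg/h; overhead removed = 0.233×362.03 = 84.353 kg/h.

84.35 kg/h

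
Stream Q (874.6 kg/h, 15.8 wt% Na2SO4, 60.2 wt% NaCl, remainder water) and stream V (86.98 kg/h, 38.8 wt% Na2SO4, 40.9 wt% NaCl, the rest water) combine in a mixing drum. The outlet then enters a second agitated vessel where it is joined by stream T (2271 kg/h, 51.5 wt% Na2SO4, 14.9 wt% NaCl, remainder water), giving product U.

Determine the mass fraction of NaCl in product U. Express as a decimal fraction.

Overall, product flow = 3232.6 kg/h.
NaCl in = 874.6×0.602 + 86.98×0.409 + 2271×0.149 = 900.46 kg/h.
NaCl fraction in U = 0.279.

0.279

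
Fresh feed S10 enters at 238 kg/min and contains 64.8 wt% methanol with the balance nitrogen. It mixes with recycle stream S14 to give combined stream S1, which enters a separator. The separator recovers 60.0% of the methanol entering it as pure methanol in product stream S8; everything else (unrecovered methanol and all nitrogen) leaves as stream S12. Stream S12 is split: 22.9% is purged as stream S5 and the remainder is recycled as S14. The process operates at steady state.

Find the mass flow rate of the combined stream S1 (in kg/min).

588.8 kg/min

nitrogen enters only via S10 and leaves only via the purge: 238×0.352 = 0.229×(nitrogen in S12), and the separator passes all nitrogen, so nitrogen in S1 = nitrogen in S12 = 365.83 kg/min.
methanol in S1: m_A = 238×0.648 + (1−0.229)·(1−0.600)·m_A, so m_A = 154.22/0.6916 = 223 kg/min.
S1 = 223 + 365.83 = 588.83 kg/min.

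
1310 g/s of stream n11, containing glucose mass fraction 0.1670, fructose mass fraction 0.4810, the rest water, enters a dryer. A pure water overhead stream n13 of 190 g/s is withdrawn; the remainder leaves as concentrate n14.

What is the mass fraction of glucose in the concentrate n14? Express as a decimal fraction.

0.1953

glucose is not removed: 1310×0.167 = 218.77 g/s of glucose enters n14.
Concentrate = 1310 − 190 = 1120 g/s.
Mass fraction = 218.77/1120 = 0.1953.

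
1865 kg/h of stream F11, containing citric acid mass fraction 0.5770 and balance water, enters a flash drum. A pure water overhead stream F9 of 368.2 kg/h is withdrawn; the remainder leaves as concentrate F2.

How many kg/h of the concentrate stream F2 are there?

Concentrate = 1865 − 368.2 = 1496.8 kg/h.

1497 kg/h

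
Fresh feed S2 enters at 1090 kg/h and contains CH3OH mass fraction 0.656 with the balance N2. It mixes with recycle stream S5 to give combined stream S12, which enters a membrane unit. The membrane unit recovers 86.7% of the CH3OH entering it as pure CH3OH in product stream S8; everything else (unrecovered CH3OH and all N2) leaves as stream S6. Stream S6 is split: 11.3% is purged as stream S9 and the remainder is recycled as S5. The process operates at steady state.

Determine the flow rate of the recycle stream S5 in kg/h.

N2 enters only via S2 and leaves only via the purge: 1090×0.344 = 0.113×(N2 in S6), and the membrane unit passes all N2, so N2 in S12 = N2 in S6 = 3318.2 kg/h.
CH3OH in S12: m_A = 1090×0.656 + (1−0.113)·(1−0.867)·m_A, so m_A = 715.04/0.8820 = 810.68 kg/h.
S6 = (1−0.867)×810.68 + 3318.2 = 3426.1 kg/h.
Recycle S5 = (1−0.113)×3426.1 = 3038.9 kg/h.

3039 kg/h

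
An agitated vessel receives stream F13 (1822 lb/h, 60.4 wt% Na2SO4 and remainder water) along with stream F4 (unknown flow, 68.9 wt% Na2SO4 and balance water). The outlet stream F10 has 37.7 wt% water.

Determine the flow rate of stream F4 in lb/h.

Let F4 be the unknown flow. Total out = 1822 + F4.
water balance: 721.51 + 0.311·F4 = 0.377·(1822 + F4)
(0.311 − 0.377)·F4 = 0.377×1822 − 721.51 = -34.618
F4 = -34.618 / -0.066 = 524.52 lb/h

524.5 lb/h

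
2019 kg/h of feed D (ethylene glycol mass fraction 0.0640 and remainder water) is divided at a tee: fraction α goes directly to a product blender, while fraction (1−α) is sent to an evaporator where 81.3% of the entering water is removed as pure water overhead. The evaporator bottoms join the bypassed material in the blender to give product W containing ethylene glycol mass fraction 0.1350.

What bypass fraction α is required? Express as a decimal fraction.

0.309

All 2019×0.064 = 129.22 kg/h of ethylene glycol reaches W, so W = 129.22/0.135 = 957.16 kg/h and vapour = 1061.8 kg/h.
The evaporator receives (1−α)·2019 of feed at 0.936 water and removes 0.813 of that water:
0.813×0.936×(1−α)×2019 = 1061.8
(1−α) = 1061.8/1536.4 = 0.6911;  α = 0.3089.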